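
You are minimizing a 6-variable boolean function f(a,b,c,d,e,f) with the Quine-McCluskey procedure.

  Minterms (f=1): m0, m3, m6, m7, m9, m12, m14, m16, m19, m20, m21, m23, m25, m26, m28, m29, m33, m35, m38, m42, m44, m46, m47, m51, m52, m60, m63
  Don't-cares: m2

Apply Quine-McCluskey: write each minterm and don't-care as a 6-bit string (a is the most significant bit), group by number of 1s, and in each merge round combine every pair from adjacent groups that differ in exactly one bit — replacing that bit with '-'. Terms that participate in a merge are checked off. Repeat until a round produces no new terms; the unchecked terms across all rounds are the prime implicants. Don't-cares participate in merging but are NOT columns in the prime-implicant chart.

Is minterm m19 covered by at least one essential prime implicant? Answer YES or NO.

YES

[col 0] 000000*, 000010*, 000011*, 000110*, 000111*, 001001*, 001100*, 001110*, 010000*, 010011*, 010100*, 010101*, 010111*, 011001*, 011010, 011100*, 011101*, 100001*, 100011*, 100110*, 101010*, 101100*, 101110*, 101111*, 110011*, 110100*, 111100*, 111111*
[col 1] -00011*, -00110*, -01100*, -01110*, -10011*, -10100*, -11100*, 0-0000, 0-0011*, 0-0111*, 0-1001, 0-1100*, 00-110*, 000-10*, 000-11*, 0000-0, 00001-*, 00011-*, 0011-0*, 01-100*, 01-101*, 010-00, 010-11*, 0101-1, 01010-*, 011-01, 01110-*, 1-0011*, 1-1100*, 1-1111, 10-110*, 1000-1, 101-10, 1011-0*, 10111-, 11-100*
[col 2] --0011, --1100, -0-110, -011-0, -1-100, 0-0-11, 000-1-, 01-10-
Prime implicants: --0011, --1100, -0-110, -011-0, -1-100, 0-0-11, 0-0000, 0-1001, 000-1-, 0000-0, 01-10-, 010-00, 0101-1, 011-01, 011010, 1-1111, 1000-1, 101-10, 10111-
PI chart (minterm → PIs covering it):
  0 | 0-0000,0000-0
  3 | --0011,0-0-11,000-1-
  6 | -0-110,000-1-
  7 | 0-0-11,000-1-
  9 | 0-1001  (sole → essential)
  12 | --1100,-011-0
  14 | -0-110,-011-0
  16 | 0-0000,010-00
  19 | --0011,0-0-11
  20 | -1-100,01-10-,010-00
  21 | 01-10-,0101-1
  23 | 0-0-11,0101-1
  25 | 0-1001,011-01
  26 | 011010  (sole → essential)
  28 | --1100,-1-100,01-10-
  29 | 01-10-,011-01
  33 | 1000-1  (sole → essential)
  35 | --0011,1000-1
  38 | -0-110  (sole → essential)
  42 | 101-10  (sole → essential)
  44 | --1100,-011-0
  46 | -0-110,-011-0,101-10,10111-
  47 | 1-1111,10111-
  51 | --0011  (sole → essential)
  52 | -1-100  (sole → essential)
  60 | --1100,-1-100
  63 | 1-1111  (sole → essential)
Essential prime implicants: --0011, -0-110, -1-100, 0-1001, 011010, 1-1111, 1000-1, 101-10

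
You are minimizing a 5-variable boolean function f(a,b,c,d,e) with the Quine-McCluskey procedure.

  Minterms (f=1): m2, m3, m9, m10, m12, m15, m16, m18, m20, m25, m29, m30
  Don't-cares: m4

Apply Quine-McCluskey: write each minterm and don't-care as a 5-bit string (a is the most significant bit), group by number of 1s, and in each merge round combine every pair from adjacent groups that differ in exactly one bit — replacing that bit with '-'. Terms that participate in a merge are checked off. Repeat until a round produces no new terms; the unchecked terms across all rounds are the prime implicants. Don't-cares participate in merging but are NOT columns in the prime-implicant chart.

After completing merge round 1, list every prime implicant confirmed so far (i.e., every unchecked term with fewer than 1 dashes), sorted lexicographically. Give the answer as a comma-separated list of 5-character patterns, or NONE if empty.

01111, 11110

Round 0: 00010✓ 00011✓ 00100✓ 01001✓ 01010✓ 01100✓ 01111 10000✓ 10010✓ 10100✓ 11001✓ 11101✓ 11110
Round 1: -0010 -0100 -1001 0-010 0-100 0001- 10-00 100-0 11-01
PIs = {-0010, -0100, -1001, 0-010, 0-100, 0001-, 01111, 10-00, 100-0, 11-01, 11110}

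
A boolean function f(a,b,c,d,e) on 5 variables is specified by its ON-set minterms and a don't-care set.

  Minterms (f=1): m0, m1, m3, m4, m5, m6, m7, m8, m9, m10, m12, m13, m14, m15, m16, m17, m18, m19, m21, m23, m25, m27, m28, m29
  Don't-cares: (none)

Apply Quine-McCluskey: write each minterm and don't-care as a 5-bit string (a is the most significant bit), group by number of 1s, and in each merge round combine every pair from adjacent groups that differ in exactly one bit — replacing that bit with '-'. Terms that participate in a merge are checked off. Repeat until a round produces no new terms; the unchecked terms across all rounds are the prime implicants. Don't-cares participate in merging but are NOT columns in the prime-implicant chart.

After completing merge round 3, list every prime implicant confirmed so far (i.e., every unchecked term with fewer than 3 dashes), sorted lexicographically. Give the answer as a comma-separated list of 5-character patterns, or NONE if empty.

-000-, -110-, 01--0, 1-0-1, 100--

[col 0] 00000*, 00001*, 00011*, 00100*, 00101*, 00110*, 00111*, 01000*, 01001*, 01010*, 01100*, 01101*, 01110*, 01111*, 10000*, 10001*, 10010*, 10011*, 10101*, 10111*, 11001*, 11011*, 11100*, 11101*
[col 1] -0000*, -0001*, -0011*, -0101*, -0111*, -1001*, -1100*, -1101*, 0-000*, 0-001*, 0-100*, 0-101*, 0-110*, 0-111*, 00-00*, 00-01*, 00-11*, 000-1*, 0000-*, 001-0*, 001-1*, 0010-*, 0011-*, 01-00*, 01-01*, 01-10*, 010-0*, 0100-*, 011-0*, 011-1*, 0110-*, 0111-*, 1-001*, 1-011*, 1-101*, 10-01*, 10-11*, 100-0*, 100-1*, 1000-*, 1001-*, 101-1*, 11-01*, 110-1*, 1110-*
[col 2] --001*, --101*, -0-01*, -0-11*, -00-1*, -000-, -01-1*, -1-01*, -110-, 0--00*, 0--01*, 0-00-*, 0-1-0*, 0-1-1*, 0-10-*, 0-11-*, 00--1*, 00-0-*, 001--*, 01--0, 01-0-*, 011--*, 1--01*, 1-0-1, 10--1*, 100--
[col 3] ---01, -0--1, 0--0-, 0-1--
Prime implicants: ---01, -0--1, -000-, -110-, 0--0-, 0-1--, 01--0, 1-0-1, 100--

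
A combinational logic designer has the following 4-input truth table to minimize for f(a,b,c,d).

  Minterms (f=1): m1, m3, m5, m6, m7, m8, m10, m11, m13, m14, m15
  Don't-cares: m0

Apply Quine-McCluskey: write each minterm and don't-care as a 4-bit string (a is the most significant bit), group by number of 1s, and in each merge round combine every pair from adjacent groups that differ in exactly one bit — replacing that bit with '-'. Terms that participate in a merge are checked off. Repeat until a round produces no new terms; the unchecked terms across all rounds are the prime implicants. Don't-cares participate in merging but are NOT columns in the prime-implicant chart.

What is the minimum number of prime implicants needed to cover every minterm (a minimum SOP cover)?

5

size-2^0 implicants → 0000(✓)  0001(✓)  0011(✓)  0101(✓)  0110(✓)  0111(✓)  1000(✓)  1010(✓)  1011(✓)  1101(✓)  1110(✓)  1111(✓)
size-2^1 implicants → -000  -011(✓)  -101(✓)  -110(✓)  -111(✓)  0-01(✓)  0-11(✓)  00-1(✓)  000-  01-1(✓)  011-(✓)  1-10(✓)  1-11(✓)  10-0  101-(✓)  11-1(✓)  111-(✓)
size-2^2 implicants → --11  -1-1  -11-  0--1  1-1-
Unchecked terms (primes): --11, -000, -1-1, -11-, 0--1, 000-, 1-1-, 10-0
Minterm coverage:
  m1 ⊆ 0--1,000-
  m3 ⊆ --11,0--1
  m5 ⊆ -1-1,0--1
  m6 ⊆ -11- [E]
  m7 ⊆ --11,-1-1,-11-,0--1
  m8 ⊆ -000,10-0
  m10 ⊆ 1-1-,10-0
  m11 ⊆ --11,1-1-
  m13 ⊆ -1-1 [E]
  m14 ⊆ -11-,1-1-
  m15 ⊆ --11,-1-1,-11-,1-1-
E = {-1-1, -11-}
Petrick residual → --11, 0--1, 10-0
Cover = cd + bd + bc + a'd + ab'd'  |cover|=5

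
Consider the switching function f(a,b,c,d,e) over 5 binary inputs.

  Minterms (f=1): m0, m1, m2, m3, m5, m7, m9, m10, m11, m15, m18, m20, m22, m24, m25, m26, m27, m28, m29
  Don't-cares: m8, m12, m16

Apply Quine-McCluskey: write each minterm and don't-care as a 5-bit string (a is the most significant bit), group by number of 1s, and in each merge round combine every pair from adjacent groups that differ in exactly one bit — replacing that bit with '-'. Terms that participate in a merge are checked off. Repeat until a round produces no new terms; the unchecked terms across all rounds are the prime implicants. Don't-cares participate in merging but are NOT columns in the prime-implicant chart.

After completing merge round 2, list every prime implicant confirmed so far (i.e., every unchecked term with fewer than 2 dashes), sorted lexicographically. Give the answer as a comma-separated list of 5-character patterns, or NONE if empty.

Round 0: 00000✓ 00001✓ 00010✓ 00011✓ 00101✓ 00111✓ 01000✓ 01001✓ 01010✓ 01011✓ 01100✓ 01111✓ 10000✓ 10010✓ 10100✓ 10110✓ 11000✓ 11001✓ 11010✓ 11011✓ 11100✓ 11101✓
Round 1: -0000✓ -0010✓ -1000✓ -1001✓ -1010✓ -1011✓ -1100✓ 0-000✓ 0-001✓ 0-010✓ 0-011✓ 0-111✓ 00-01✓ 00-11✓ 000-0✓ 000-1✓ 0000-✓ 0001-✓ 001-1✓ 01-00✓ 01-11✓ 010-0✓ 010-1✓ 0100-✓ 0101-✓ 1-000✓ 1-010✓ 1-100✓ 10-00✓ 10-10✓ 100-0✓ 101-0✓ 11-00✓ 11-01✓ 110-0✓ 110-1✓ 1100-✓ 1101-✓ 1110-✓
Round 2: --000✓ --010✓ -00-0✓ -1-00 -10-0✓ -10-1✓ -100-✓ -101-✓ 0--11 0-0-0✓ 0-0-1✓ 0-00-✓ 0-01-✓ 00--1 000--✓ 010--✓ 1--00 1-0-0✓ 10--0 11-0- 110--✓
Round 3: --0-0 -10-- 0-0--
PIs = {--0-0, -1-00, -10--, 0--11, 0-0--, 00--1, 1--00, 10--0, 11-0-}

NONE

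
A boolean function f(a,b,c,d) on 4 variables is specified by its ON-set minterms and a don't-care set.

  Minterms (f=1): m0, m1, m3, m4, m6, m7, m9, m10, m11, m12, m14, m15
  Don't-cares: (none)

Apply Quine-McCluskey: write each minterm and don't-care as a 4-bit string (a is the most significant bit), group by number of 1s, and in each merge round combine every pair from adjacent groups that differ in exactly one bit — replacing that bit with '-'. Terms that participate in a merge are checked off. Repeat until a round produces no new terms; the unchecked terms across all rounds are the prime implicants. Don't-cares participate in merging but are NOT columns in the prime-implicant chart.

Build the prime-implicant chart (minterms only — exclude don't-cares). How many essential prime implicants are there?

3

Round 0: 0000✓ 0001✓ 0011✓ 0100✓ 0110✓ 0111✓ 1001✓ 1010✓ 1011✓ 1100✓ 1110✓ 1111✓
Round 1: -001✓ -011✓ -100✓ -110✓ -111✓ 0-00 0-11✓ 00-1✓ 000- 01-0✓ 011-✓ 1-10✓ 1-11✓ 10-1✓ 101-✓ 11-0✓ 111-✓
Round 2: --11 -0-1 -1-0 -11- 1-1-
PIs = {--11, -0-1, -1-0, -11-, 0-00, 000-, 1-1-}
Coverage chart:
  m0: 0-00,000-
  m1: -0-1,000-
  m3: --11,-0-1
  m4: -1-0,0-00
  m6: -1-0,-11-
  m7: --11,-11-
  m9: -0-1 ←essential
  m10: 1-1- ←essential
  m11: --11,-0-1,1-1-
  m12: -1-0 ←essential
  m14: -1-0,-11-,1-1-
  m15: --11,-11-,1-1-
Essential: -0-1, -1-0, 1-1-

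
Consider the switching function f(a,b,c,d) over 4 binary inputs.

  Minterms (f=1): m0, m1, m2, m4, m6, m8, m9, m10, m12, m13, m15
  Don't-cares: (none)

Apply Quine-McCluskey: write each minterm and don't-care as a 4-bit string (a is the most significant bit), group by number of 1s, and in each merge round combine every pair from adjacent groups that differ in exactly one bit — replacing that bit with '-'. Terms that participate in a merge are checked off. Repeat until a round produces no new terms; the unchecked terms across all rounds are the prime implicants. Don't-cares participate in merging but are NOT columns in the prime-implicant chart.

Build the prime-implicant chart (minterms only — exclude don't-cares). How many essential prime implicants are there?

Round 0: 0000✓ 0001✓ 0010✓ 0100✓ 0110✓ 1000✓ 1001✓ 1010✓ 1100✓ 1101✓ 1111✓
Round 1: -000✓ -001✓ -010✓ -100✓ 0-00✓ 0-10✓ 00-0✓ 000-✓ 01-0✓ 1-00✓ 1-01✓ 10-0✓ 100-✓ 11-1 110-✓
Round 2: --00 -0-0 -00- 0--0 1-0-
PIs = {--00, -0-0, -00-, 0--0, 1-0-, 11-1}
Coverage chart:
  m0: --00,-0-0,-00-,0--0
  m1: -00- ←essential
  m2: -0-0,0--0
  m4: --00,0--0
  m6: 0--0 ←essential
  m8: --00,-0-0,-00-,1-0-
  m9: -00-,1-0-
  m10: -0-0 ←essential
  m12: --00,1-0-
  m13: 1-0-,11-1
  m15: 11-1 ←essential
Essential: -0-0, -00-, 0--0, 11-1

4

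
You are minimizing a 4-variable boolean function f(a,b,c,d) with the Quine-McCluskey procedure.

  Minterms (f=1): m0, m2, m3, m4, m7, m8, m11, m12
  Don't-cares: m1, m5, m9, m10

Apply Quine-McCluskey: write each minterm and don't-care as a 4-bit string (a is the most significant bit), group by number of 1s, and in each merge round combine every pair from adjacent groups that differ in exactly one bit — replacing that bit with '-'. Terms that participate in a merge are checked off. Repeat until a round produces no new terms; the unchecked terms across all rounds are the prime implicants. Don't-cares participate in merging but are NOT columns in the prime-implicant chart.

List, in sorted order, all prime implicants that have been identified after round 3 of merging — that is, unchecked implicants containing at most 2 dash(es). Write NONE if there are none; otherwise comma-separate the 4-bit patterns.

size-2^0 implicants → 0000(✓)  0001(✓)  0010(✓)  0011(✓)  0100(✓)  0101(✓)  0111(✓)  1000(✓)  1001(✓)  1010(✓)  1011(✓)  1100(✓)
size-2^1 implicants → -000(✓)  -001(✓)  -010(✓)  -011(✓)  -100(✓)  0-00(✓)  0-01(✓)  0-11(✓)  00-0(✓)  00-1(✓)  000-(✓)  001-(✓)  01-1(✓)  010-(✓)  1-00(✓)  10-0(✓)  10-1(✓)  100-(✓)  101-(✓)
size-2^2 implicants → --00  -0-0(✓)  -0-1(✓)  -00-(✓)  -01-(✓)  0--1  0-0-  00--(✓)  10--(✓)
size-2^3 implicants → -0--
Unchecked terms (primes): --00, -0--, 0--1, 0-0-

--00, 0--1, 0-0-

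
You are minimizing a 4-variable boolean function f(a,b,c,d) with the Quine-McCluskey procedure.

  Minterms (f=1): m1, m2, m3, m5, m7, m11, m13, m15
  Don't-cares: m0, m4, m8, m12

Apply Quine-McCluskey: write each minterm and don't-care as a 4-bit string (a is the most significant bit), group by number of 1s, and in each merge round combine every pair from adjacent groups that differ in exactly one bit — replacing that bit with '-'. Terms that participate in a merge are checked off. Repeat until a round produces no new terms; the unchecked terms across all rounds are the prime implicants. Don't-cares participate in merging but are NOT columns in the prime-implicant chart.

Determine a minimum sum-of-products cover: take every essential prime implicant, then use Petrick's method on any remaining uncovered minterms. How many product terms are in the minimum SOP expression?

size-2^0 implicants → 0000(✓)  0001(✓)  0010(✓)  0011(✓)  0100(✓)  0101(✓)  0111(✓)  1000(✓)  1011(✓)  1100(✓)  1101(✓)  1111(✓)
size-2^1 implicants → -000(✓)  -011(✓)  -100(✓)  -101(✓)  -111(✓)  0-00(✓)  0-01(✓)  0-11(✓)  00-0(✓)  00-1(✓)  000-(✓)  001-(✓)  01-1(✓)  010-(✓)  1-00(✓)  1-11(✓)  11-1(✓)  110-(✓)
size-2^2 implicants → --00  --11  -1-1  -10-  0--1  0-0-  00--
Unchecked terms (primes): --00, --11, -1-1, -10-, 0--1, 0-0-, 00--
Minterm coverage:
  m1 ⊆ 0--1,0-0-,00--
  m2 ⊆ 00-- [E]
  m3 ⊆ --11,0--1,00--
  m5 ⊆ -1-1,-10-,0--1,0-0-
  m7 ⊆ --11,-1-1,0--1
  m11 ⊆ --11 [E]
  m13 ⊆ -1-1,-10-
  m15 ⊆ --11,-1-1
E = {--11, 00--}
Petrick residual → -1-1
Cover = cd + bd + a'b'  |cover|=3

3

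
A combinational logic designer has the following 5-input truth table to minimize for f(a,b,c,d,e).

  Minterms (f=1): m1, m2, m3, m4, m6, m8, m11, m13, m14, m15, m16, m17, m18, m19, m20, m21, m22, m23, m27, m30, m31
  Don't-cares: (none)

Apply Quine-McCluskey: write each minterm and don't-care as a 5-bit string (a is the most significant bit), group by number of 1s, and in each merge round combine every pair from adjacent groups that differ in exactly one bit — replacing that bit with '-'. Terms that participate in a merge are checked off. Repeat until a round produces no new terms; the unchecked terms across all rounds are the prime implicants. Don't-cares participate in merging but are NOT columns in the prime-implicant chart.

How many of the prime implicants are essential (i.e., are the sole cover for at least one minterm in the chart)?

5

size-2^0 implicants → 00001(✓)  00010(✓)  00011(✓)  00100(✓)  00110(✓)  01000  01011(✓)  01101(✓)  01110(✓)  01111(✓)  10000(✓)  10001(✓)  10010(✓)  10011(✓)  10100(✓)  10101(✓)  10110(✓)  10111(✓)  11011(✓)  11110(✓)  11111(✓)
size-2^1 implicants → -0001(✓)  -0010(✓)  -0011(✓)  -0100(✓)  -0110(✓)  -1011(✓)  -1110(✓)  -1111(✓)  0-011(✓)  0-110(✓)  00-10(✓)  000-1(✓)  0001-(✓)  001-0(✓)  01-11(✓)  011-1  0111-(✓)  1-011(✓)  1-110(✓)  1-111(✓)  10-00(✓)  10-01(✓)  10-10(✓)  10-11(✓)  100-0(✓)  100-1(✓)  1000-(✓)  1001-(✓)  101-0(✓)  101-1(✓)  1010-(✓)  1011-(✓)  11-11(✓)  1111-(✓)
size-2^2 implicants → --011  --110  -0-10  -00-1  -001-  -01-0  -1-11  -111-  1--11  1-11-  10--0(✓)  10--1(✓)  10-0-(✓)  10-1-(✓)  100--(✓)  101--(✓)
size-2^3 implicants → 10---
Unchecked terms (primes): --011, --110, -0-10, -00-1, -001-, -01-0, -1-11, -111-, 01000, 011-1, 1--11, 1-11-, 10---
Minterm coverage:
  m1 ⊆ -00-1 [E]
  m2 ⊆ -0-10,-001-
  m3 ⊆ --011,-00-1,-001-
  m4 ⊆ -01-0 [E]
  m6 ⊆ --110,-0-10,-01-0
  m8 ⊆ 01000 [E]
  m11 ⊆ --011,-1-11
  m13 ⊆ 011-1 [E]
  m14 ⊆ --110,-111-
  m15 ⊆ -1-11,-111-,011-1
  m16 ⊆ 10--- [E]
  m17 ⊆ -00-1,10---
  m18 ⊆ -0-10,-001-,10---
  m19 ⊆ --011,-00-1,-001-,1--11,10---
  m20 ⊆ -01-0,10---
  m21 ⊆ 10--- [E]
  m22 ⊆ --110,-0-10,-01-0,1-11-,10---
  m23 ⊆ 1--11,1-11-,10---
  m27 ⊆ --011,-1-11,1--11
  m30 ⊆ --110,-111-,1-11-
  m31 ⊆ -1-11,-111-,1--11,1-11-
E = {-00-1, -01-0, 01000, 011-1, 10---}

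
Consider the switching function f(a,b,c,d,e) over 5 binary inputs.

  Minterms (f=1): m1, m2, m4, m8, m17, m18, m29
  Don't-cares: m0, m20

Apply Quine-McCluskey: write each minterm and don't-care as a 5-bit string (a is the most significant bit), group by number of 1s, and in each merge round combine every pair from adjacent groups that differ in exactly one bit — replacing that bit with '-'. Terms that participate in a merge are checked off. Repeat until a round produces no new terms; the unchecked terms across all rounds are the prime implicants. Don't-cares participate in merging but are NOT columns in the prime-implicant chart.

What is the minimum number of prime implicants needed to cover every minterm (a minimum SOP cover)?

size-2^0 implicants → 00000(✓)  00001(✓)  00010(✓)  00100(✓)  01000(✓)  10001(✓)  10010(✓)  10100(✓)  11101
size-2^1 implicants → -0001  -0010  -0100  0-000  00-00  000-0  0000-
Unchecked terms (primes): -0001, -0010, -0100, 0-000, 00-00, 000-0, 0000-, 11101
Minterm coverage:
  m1 ⊆ -0001,0000-
  m2 ⊆ -0010,000-0
  m4 ⊆ -0100,00-00
  m8 ⊆ 0-000 [E]
  m17 ⊆ -0001 [E]
  m18 ⊆ -0010 [E]
  m29 ⊆ 11101 [E]
E = {-0001, -0010, 0-000, 11101}
Petrick residual → -0100
Cover = b'c'd'e + b'c'de' + b'cd'e' + a'c'd'e' + abcd'e  |cover|=5

5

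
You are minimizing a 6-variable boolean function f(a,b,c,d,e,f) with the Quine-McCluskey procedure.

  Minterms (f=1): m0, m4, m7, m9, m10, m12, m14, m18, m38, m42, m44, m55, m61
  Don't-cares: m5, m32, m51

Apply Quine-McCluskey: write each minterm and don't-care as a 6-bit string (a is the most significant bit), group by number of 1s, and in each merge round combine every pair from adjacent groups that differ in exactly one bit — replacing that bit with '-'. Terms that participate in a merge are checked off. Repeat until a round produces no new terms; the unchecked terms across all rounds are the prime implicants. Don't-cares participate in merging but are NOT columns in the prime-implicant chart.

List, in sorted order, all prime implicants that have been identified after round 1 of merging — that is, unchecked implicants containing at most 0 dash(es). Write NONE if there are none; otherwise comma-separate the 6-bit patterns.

001001, 010010, 100110, 111101

[col 0] 000000*, 000100*, 000101*, 000111*, 001001, 001010*, 001100*, 001110*, 010010, 100000*, 100110, 101010*, 101100*, 110011*, 110111*, 111101
[col 1] -00000, -01010, -01100, 00-100, 000-00, 0001-1, 00010-, 001-10, 0011-0, 110-11
Prime implicants: -00000, -01010, -01100, 00-100, 000-00, 0001-1, 00010-, 001-10, 001001, 0011-0, 010010, 100110, 110-11, 111101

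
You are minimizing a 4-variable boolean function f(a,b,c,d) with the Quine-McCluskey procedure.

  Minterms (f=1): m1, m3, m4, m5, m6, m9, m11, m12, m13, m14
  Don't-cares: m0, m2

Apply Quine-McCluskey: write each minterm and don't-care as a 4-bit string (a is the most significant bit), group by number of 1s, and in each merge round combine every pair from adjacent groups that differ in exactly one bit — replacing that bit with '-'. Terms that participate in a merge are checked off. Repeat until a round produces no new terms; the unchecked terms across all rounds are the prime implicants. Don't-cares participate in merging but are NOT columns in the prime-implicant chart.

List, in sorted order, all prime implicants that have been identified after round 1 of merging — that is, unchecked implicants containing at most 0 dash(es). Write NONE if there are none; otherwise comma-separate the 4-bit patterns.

NONE

[col 0] 0000*, 0001*, 0010*, 0011*, 0100*, 0101*, 0110*, 1001*, 1011*, 1100*, 1101*, 1110*
[col 1] -001*, -011*, -100*, -101*, -110*, 0-00*, 0-01*, 0-10*, 00-0*, 00-1*, 000-*, 001-*, 01-0*, 010-*, 1-01*, 10-1*, 11-0*, 110-*
[col 2] --01, -0-1, -1-0, -10-, 0--0, 0-0-, 00--
Prime implicants: --01, -0-1, -1-0, -10-, 0--0, 0-0-, 00--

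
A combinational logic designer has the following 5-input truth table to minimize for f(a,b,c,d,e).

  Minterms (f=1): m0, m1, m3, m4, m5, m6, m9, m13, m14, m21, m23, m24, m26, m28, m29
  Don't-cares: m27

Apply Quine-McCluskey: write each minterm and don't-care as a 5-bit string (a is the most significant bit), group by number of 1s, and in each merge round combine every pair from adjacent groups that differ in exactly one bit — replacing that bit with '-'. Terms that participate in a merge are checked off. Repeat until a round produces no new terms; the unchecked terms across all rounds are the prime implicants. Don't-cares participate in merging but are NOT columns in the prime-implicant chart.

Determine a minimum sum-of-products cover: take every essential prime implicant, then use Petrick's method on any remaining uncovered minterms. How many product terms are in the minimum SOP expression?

7

Round 0: 00000✓ 00001✓ 00011✓ 00100✓ 00101✓ 00110✓ 01001✓ 01101✓ 01110✓ 10101✓ 10111✓ 11000✓ 11010✓ 11011✓ 11100✓ 11101✓
Round 1: -0101✓ -1101✓ 0-001✓ 0-101✓ 0-110 00-00✓ 00-01✓ 000-1 0000-✓ 001-0 0010-✓ 01-01✓ 1-101✓ 101-1 11-00 110-0 1101- 1110-
Round 2: --101 0--01 00-0-
PIs = {--101, 0--01, 0-110, 00-0-, 000-1, 001-0, 101-1, 11-00, 110-0, 1101-, 1110-}
Coverage chart:
  m0: 00-0- ←essential
  m1: 0--01,00-0-,000-1
  m3: 000-1 ←essential
  m4: 00-0-,001-0
  m5: --101,0--01,00-0-
  m6: 0-110,001-0
  m9: 0--01 ←essential
  m13: --101,0--01
  m14: 0-110 ←essential
  m21: --101,101-1
  m23: 101-1 ←essential
  m24: 11-00,110-0
  m26: 110-0,1101-
  m28: 11-00,1110-
  m29: --101,1110-
Essential: 0--01, 0-110, 00-0-, 000-1, 101-1
Petrick residual → 110-0, 1110-
Min cover (7 terms): a'd'e + a'cde' + a'b'd' + a'b'c'e + ab'ce + abc'e' + abcd'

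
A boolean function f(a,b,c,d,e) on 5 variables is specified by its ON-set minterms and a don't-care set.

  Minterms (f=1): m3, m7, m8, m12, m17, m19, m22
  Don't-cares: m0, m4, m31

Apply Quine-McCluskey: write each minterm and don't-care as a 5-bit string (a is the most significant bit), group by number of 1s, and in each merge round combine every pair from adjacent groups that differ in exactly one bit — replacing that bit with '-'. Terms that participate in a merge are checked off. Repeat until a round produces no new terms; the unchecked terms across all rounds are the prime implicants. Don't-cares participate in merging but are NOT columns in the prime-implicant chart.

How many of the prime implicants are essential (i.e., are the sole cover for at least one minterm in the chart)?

4

[col 0] 00000*, 00011*, 00100*, 00111*, 01000*, 01100*, 10001*, 10011*, 10110, 11111
[col 1] -0011, 0-000*, 0-100*, 00-00*, 00-11, 01-00*, 100-1
[col 2] 0--00
Prime implicants: -0011, 0--00, 00-11, 100-1, 10110, 11111
PI chart (minterm → PIs covering it):
  3 | -0011,00-11
  7 | 00-11  (sole → essential)
  8 | 0--00  (sole → essential)
  12 | 0--00  (sole → essential)
  17 | 100-1  (sole → essential)
  19 | -0011,100-1
  22 | 10110  (sole → essential)
Essential prime implicants: 0--00, 00-11, 100-1, 10110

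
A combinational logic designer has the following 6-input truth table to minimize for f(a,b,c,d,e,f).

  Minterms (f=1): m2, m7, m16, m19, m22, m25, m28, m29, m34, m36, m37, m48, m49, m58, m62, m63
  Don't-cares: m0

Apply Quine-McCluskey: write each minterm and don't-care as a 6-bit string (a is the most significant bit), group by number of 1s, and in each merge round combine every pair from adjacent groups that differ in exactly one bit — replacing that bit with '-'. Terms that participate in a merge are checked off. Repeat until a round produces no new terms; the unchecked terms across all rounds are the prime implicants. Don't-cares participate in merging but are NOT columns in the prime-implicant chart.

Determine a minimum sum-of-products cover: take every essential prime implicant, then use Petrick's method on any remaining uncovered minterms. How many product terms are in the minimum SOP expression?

11

size-2^0 implicants → 000000(✓)  000010(✓)  000111  010000(✓)  010011  010110  011001(✓)  011100(✓)  011101(✓)  100010(✓)  100100(✓)  100101(✓)  110000(✓)  110001(✓)  111010(✓)  111110(✓)  111111(✓)
size-2^1 implicants → -00010  -10000  0-0000  0000-0  011-01  01110-  10010-  11000-  111-10  11111-
Unchecked terms (primes): -00010, -10000, 0-0000, 0000-0, 000111, 010011, 010110, 011-01, 01110-, 10010-, 11000-, 111-10, 11111-
Minterm coverage:
  m2 ⊆ -00010,0000-0
  m7 ⊆ 000111 [E]
  m16 ⊆ -10000,0-0000
  m19 ⊆ 010011 [E]
  m22 ⊆ 010110 [E]
  m25 ⊆ 011-01 [E]
  m28 ⊆ 01110- [E]
  m29 ⊆ 011-01,01110-
  m34 ⊆ -00010 [E]
  m36 ⊆ 10010- [E]
  m37 ⊆ 10010- [E]
  m48 ⊆ -10000,11000-
  m49 ⊆ 11000- [E]
  m58 ⊆ 111-10 [E]
  m62 ⊆ 111-10,11111-
  m63 ⊆ 11111- [E]
E = {-00010, 000111, 010011, 010110, 011-01, 01110-, 10010-, 11000-, 111-10, 11111-}
Petrick residual → -10000
Cover = b'c'd'ef' + bc'd'e'f' + a'b'c'def + a'bc'd'ef + a'bc'def' + a'bce'f + a'bcde' + ab'c'de' + abc'd'e' + abcef' + abcde  |cover|=11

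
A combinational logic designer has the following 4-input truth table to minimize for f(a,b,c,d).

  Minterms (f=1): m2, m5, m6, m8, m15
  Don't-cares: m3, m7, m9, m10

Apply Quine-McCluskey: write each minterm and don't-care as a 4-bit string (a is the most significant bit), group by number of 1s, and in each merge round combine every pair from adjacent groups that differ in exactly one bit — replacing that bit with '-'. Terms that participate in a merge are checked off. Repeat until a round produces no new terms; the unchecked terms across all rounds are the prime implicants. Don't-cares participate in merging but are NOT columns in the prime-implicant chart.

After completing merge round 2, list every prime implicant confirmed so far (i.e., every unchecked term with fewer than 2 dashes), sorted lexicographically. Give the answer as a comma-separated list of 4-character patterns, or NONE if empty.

-010, -111, 01-1, 10-0, 100-

Round 0: 0010✓ 0011✓ 0101✓ 0110✓ 0111✓ 1000✓ 1001✓ 1010✓ 1111✓
Round 1: -010 -111 0-10✓ 0-11✓ 001-✓ 01-1 011-✓ 10-0 100-
Round 2: 0-1-
PIs = {-010, -111, 0-1-, 01-1, 10-0, 100-}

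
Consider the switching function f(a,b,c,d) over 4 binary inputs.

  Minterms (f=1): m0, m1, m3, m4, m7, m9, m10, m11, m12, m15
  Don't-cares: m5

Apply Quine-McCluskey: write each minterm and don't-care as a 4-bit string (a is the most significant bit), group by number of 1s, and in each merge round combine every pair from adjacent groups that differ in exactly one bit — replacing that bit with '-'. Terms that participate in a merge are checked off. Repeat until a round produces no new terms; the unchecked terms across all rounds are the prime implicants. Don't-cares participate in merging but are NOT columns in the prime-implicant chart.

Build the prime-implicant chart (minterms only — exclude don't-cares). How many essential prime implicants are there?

5

Round 0: 0000✓ 0001✓ 0011✓ 0100✓ 0101✓ 0111✓ 1001✓ 1010✓ 1011✓ 1100✓ 1111✓
Round 1: -001✓ -011✓ -100 -111✓ 0-00✓ 0-01✓ 0-11✓ 00-1✓ 000-✓ 01-1✓ 010-✓ 1-11✓ 10-1✓ 101-
Round 2: --11 -0-1 0--1 0-0-
PIs = {--11, -0-1, -100, 0--1, 0-0-, 101-}
Coverage chart:
  m0: 0-0- ←essential
  m1: -0-1,0--1,0-0-
  m3: --11,-0-1,0--1
  m4: -100,0-0-
  m7: --11,0--1
  m9: -0-1 ←essential
  m10: 101- ←essential
  m11: --11,-0-1,101-
  m12: -100 ←essential
  m15: --11 ←essential
Essential: --11, -0-1, -100, 0-0-, 101-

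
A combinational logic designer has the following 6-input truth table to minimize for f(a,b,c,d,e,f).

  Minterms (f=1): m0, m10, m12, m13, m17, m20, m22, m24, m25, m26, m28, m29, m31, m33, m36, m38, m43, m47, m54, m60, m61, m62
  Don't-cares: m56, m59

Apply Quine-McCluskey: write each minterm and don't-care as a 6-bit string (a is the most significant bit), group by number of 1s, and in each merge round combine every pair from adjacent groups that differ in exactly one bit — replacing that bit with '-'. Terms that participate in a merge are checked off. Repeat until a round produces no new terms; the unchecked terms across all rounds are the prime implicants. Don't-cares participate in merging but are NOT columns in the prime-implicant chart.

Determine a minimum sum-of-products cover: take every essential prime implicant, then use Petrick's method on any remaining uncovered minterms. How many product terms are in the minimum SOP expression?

size-2^0 implicants → 000000  001010(✓)  001100(✓)  001101(✓)  010001(✓)  010100(✓)  010110(✓)  011000(✓)  011001(✓)  011010(✓)  011100(✓)  011101(✓)  011111(✓)  100001  100100(✓)  100110(✓)  101011(✓)  101111(✓)  110110(✓)  111000(✓)  111011(✓)  111100(✓)  111101(✓)  111110(✓)
size-2^1 implicants → -10110  -11000(✓)  -11100(✓)  -11101(✓)  0-1010  0-1100(✓)  0-1101(✓)  00110-(✓)  01-001  01-100  0101-0  011-00(✓)  011-01(✓)  0110-0  01100-(✓)  0111-1  01110-(✓)  1-0110  1-1011  1001-0  101-11  11-110  111-00(✓)  1111-0  11110-(✓)
size-2^2 implicants → -11-00  -1110-  0-110-  011-0-
Unchecked terms (primes): -10110, -11-00, -1110-, 0-1010, 0-110-, 000000, 01-001, 01-100, 0101-0, 011-0-, 0110-0, 0111-1, 1-0110, 1-1011, 100001, 1001-0, 101-11, 11-110, 1111-0
Minterm coverage:
  m0 ⊆ 000000 [E]
  m10 ⊆ 0-1010 [E]
  m12 ⊆ 0-110- [E]
  m13 ⊆ 0-110- [E]
  m17 ⊆ 01-001 [E]
  m20 ⊆ 01-100,0101-0
  m22 ⊆ -10110,0101-0
  m24 ⊆ -11-00,011-0-,0110-0
  m25 ⊆ 01-001,011-0-
  m26 ⊆ 0-1010,0110-0
  m28 ⊆ -11-00,-1110-,0-110-,01-100,011-0-
  m29 ⊆ -1110-,0-110-,011-0-,0111-1
  m31 ⊆ 0111-1 [E]
  m33 ⊆ 100001 [E]
  m36 ⊆ 1001-0 [E]
  m38 ⊆ 1-0110,1001-0
  m43 ⊆ 1-1011,101-11
  m47 ⊆ 101-11 [E]
  m54 ⊆ -10110,1-0110,11-110
  m60 ⊆ -11-00,-1110-,1111-0
  m61 ⊆ -1110- [E]
  m62 ⊆ 11-110,1111-0
E = {-1110-, 0-1010, 0-110-, 000000, 01-001, 0111-1, 100001, 1001-0, 101-11}
Petrick residual → -11-00, 0101-0, 11-110
Cover = bce'f' + bcde' + a'cd'ef' + a'cde' + a'b'c'd'e'f' + a'bd'e'f + a'bc'df' + a'bcdf + ab'c'd'e'f + ab'c'df' + ab'cef + abdef'  |cover|=12

12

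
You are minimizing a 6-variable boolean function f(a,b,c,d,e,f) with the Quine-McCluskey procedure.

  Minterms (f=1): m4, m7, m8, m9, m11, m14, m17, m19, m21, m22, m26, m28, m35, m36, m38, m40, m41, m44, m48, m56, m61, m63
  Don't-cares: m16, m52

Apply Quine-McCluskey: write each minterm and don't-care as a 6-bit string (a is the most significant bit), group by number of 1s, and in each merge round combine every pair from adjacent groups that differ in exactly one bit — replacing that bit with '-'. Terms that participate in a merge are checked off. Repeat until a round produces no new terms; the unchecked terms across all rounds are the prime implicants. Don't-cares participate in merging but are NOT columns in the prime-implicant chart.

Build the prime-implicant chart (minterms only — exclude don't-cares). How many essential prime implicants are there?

[col 0] 000100*, 000111, 001000*, 001001*, 001011*, 001110, 010000*, 010001*, 010011*, 010101*, 010110, 011010, 011100, 100011, 100100*, 100110*, 101000*, 101001*, 101100*, 110000*, 110100*, 111000*, 111101*, 111111*
[col 1] -00100, -01000*, -01001*, -10000, 0010-1, 00100-*, 010-01, 0100-1, 01000-, 1-0100, 1-1000, 10-100, 1001-0, 101-00, 10100-*, 11-000, 110-00, 1111-1
[col 2] -0100-
Prime implicants: -00100, -0100-, -10000, 000111, 0010-1, 001110, 010-01, 0100-1, 01000-, 010110, 011010, 011100, 1-0100, 1-1000, 10-100, 100011, 1001-0, 101-00, 11-000, 110-00, 1111-1
PI chart (minterm → PIs covering it):
  4 | -00100  (sole → essential)
  7 | 000111  (sole → essential)
  8 | -0100-  (sole → essential)
  9 | -0100-,0010-1
  11 | 0010-1  (sole → essential)
  14 | 001110  (sole → essential)
  17 | 010-01,0100-1,01000-
  19 | 0100-1  (sole → essential)
  21 | 010-01  (sole → essential)
  22 | 010110  (sole → essential)
  26 | 011010  (sole → essential)
  28 | 011100  (sole → essential)
  35 | 100011  (sole → essential)
  36 | -00100,1-0100,10-100,1001-0
  38 | 1001-0  (sole → essential)
  40 | -0100-,1-1000,101-00
  41 | -0100-  (sole → essential)
  44 | 10-100,101-00
  48 | -10000,11-000,110-00
  56 | 1-1000,11-000
  61 | 1111-1  (sole → essential)
  63 | 1111-1  (sole → essential)
Essential prime implicants: -00100, -0100-, 000111, 0010-1, 001110, 010-01, 0100-1, 010110, 011010, 011100, 100011, 1001-0, 1111-1

13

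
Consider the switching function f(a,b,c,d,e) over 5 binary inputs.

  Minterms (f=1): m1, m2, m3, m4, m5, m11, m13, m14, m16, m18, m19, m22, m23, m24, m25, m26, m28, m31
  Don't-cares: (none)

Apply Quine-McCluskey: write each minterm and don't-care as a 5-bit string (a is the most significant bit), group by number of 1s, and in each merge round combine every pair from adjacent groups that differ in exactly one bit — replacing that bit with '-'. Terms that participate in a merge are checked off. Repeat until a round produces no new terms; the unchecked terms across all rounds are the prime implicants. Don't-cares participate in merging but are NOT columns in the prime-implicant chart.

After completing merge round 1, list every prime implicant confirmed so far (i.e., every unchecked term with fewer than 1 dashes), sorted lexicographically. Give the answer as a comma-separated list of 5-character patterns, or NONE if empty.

01110

Round 0: 00001✓ 00010✓ 00011✓ 00100✓ 00101✓ 01011✓ 01101✓ 01110 10000✓ 10010✓ 10011✓ 10110✓ 10111✓ 11000✓ 11001✓ 11010✓ 11100✓ 11111✓
Round 1: -0010✓ -0011✓ 0-011 0-101 00-01 000-1 0001-✓ 0010- 1-000✓ 1-010✓ 1-111 10-10✓ 10-11✓ 100-0✓ 1001-✓ 1011-✓ 11-00 110-0✓ 1100-
Round 2: -001- 1-0-0 10-1-
PIs = {-001-, 0-011, 0-101, 00-01, 000-1, 0010-, 01110, 1-0-0, 1-111, 10-1-, 11-00, 1100-}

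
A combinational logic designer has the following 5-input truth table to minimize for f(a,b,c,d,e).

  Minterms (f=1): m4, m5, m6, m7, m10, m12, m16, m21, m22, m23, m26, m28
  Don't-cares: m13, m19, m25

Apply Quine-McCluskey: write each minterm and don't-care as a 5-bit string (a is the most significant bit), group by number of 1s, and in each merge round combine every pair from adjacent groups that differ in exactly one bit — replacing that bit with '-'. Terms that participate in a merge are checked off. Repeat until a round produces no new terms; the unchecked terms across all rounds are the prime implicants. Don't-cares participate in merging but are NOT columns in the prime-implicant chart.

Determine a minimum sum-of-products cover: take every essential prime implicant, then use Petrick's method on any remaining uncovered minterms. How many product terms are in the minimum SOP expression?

size-2^0 implicants → 00100(✓)  00101(✓)  00110(✓)  00111(✓)  01010(✓)  01100(✓)  01101(✓)  10000  10011(✓)  10101(✓)  10110(✓)  10111(✓)  11001  11010(✓)  11100(✓)
size-2^1 implicants → -0101(✓)  -0110(✓)  -0111(✓)  -1010  -1100  0-100(✓)  0-101(✓)  001-0(✓)  001-1(✓)  0010-(✓)  0011-(✓)  0110-(✓)  10-11  101-1(✓)  1011-(✓)
size-2^2 implicants → -01-1  -011-  0-10-  001--
Unchecked terms (primes): -01-1, -011-, -1010, -1100, 0-10-, 001--, 10-11, 10000, 11001
Minterm coverage:
  m4 ⊆ 0-10-,001--
  m5 ⊆ -01-1,0-10-,001--
  m6 ⊆ -011-,001--
  m7 ⊆ -01-1,-011-,001--
  m10 ⊆ -1010 [E]
  m12 ⊆ -1100,0-10-
  m16 ⊆ 10000 [E]
  m21 ⊆ -01-1 [E]
  m22 ⊆ -011- [E]
  m23 ⊆ -01-1,-011-,10-11
  m26 ⊆ -1010 [E]
  m28 ⊆ -1100 [E]
E = {-01-1, -011-, -1010, -1100, 10000}
Petrick residual → 0-10-
Cover = b'ce + b'cd + bc'de' + bcd'e' + a'cd' + ab'c'd'e'  |cover|=6

6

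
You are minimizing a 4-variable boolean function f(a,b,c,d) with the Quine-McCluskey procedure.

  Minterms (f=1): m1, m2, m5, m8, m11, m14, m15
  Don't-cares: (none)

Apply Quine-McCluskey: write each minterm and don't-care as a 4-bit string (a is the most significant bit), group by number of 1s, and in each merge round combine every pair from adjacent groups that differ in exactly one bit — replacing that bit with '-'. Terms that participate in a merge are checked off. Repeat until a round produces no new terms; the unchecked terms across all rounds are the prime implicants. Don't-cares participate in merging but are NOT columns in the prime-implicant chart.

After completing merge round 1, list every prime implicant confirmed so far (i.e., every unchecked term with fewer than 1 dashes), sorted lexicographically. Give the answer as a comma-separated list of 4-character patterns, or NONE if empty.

[col 0] 0001*, 0010, 0101*, 1000, 1011*, 1110*, 1111*
[col 1] 0-01, 1-11, 111-
Prime implicants: 0-01, 0010, 1-11, 1000, 111-

0010, 1000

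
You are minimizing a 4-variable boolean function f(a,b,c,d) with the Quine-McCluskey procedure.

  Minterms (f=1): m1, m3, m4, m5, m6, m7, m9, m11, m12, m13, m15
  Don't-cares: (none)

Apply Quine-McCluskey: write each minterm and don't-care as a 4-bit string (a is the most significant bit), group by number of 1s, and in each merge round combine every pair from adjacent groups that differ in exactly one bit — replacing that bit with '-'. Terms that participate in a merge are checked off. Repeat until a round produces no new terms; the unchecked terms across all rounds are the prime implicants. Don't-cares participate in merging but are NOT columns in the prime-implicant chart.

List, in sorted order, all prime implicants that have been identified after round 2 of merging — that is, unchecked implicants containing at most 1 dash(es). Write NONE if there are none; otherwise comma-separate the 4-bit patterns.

NONE

[col 0] 0001*, 0011*, 0100*, 0101*, 0110*, 0111*, 1001*, 1011*, 1100*, 1101*, 1111*
[col 1] -001*, -011*, -100*, -101*, -111*, 0-01*, 0-11*, 00-1*, 01-0*, 01-1*, 010-*, 011-*, 1-01*, 1-11*, 10-1*, 11-1*, 110-*
[col 2] --01*, --11*, -0-1*, -1-1*, -10-, 0--1*, 01--, 1--1*
[col 3] ---1
Prime implicants: ---1, -10-, 01--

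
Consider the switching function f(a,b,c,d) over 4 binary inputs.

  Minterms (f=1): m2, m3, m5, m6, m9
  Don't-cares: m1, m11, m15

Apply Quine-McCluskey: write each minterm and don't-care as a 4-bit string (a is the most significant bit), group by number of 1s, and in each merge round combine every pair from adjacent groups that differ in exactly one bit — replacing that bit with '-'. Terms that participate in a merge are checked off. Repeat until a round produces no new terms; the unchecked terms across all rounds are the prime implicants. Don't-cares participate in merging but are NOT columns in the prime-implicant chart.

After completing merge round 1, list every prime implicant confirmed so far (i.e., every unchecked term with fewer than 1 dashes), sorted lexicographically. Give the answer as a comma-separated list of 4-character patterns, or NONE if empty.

NONE

size-2^0 implicants → 0001(✓)  0010(✓)  0011(✓)  0101(✓)  0110(✓)  1001(✓)  1011(✓)  1111(✓)
size-2^1 implicants → -001(✓)  -011(✓)  0-01  0-10  00-1(✓)  001-  1-11  10-1(✓)
size-2^2 implicants → -0-1
Unchecked terms (primes): -0-1, 0-01, 0-10, 001-, 1-11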